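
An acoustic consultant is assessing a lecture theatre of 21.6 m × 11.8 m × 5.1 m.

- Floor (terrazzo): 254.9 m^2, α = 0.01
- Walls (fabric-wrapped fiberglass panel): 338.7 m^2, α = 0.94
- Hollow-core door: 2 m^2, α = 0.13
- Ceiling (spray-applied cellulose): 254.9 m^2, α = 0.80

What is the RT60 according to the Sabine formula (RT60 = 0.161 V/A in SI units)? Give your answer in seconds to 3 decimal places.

Equivalent absorption area: A = 254.9×0.01 + 338.7×0.94 + 2×0.13 + 254.9×0.80 = 525.107 m^2.
Volume V = 21.6 × 11.8 × 5.1 = 1299.888 m³.
RT60 = 0.161 · V / A = 0.161 × 1299.888 / 525.107 = 0.399 s.

0.399 s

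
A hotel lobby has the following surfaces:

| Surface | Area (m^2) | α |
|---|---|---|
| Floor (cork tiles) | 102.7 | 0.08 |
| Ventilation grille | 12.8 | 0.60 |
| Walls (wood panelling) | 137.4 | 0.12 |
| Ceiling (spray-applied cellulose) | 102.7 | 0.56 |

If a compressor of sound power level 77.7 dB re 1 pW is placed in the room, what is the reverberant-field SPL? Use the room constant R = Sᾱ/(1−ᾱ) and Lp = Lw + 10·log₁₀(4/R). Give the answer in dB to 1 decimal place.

Σ(Sᵢαᵢ) = 102.7×0.08 + 12.8×0.60 + 137.4×0.12 + 102.7×0.56 = 89.896; total area S = 355.6 m^2.
ᾱ = 0.2528, so room constant R = A/(1−ᾱ) = 120.310 m^2.
Lp = 77.7 + 10·log₁₀(4/120.310) = 77.7 + (-14.78) = 62.9 dB.

62.9 dB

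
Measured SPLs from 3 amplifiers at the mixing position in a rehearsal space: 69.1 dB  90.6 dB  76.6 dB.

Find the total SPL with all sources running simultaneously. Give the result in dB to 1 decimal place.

90.8 dB

Sum in the linear (power) domain: Σ 10^(Lᵢ/10) = 10^(69.1/10) + 10^(90.6/10) + 10^(76.6/10) = 1.202e+09.
L_total = 10·log₁₀(1.202e+09) = 90.8 dB.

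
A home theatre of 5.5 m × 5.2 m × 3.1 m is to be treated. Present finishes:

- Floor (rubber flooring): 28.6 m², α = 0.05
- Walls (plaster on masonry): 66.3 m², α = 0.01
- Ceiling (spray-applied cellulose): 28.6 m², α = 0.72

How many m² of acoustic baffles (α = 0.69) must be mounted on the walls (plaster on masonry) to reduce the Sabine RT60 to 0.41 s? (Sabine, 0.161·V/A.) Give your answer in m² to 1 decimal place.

17.8

Equivalent absorption area: A₁ = 28.6*0.05 + 66.3*0.01 + 28.6*0.72 = 22.685 m².
V = 88.66 m³. Target absorption A₂ = 0.161 × 88.66 / 0.41 = 34.815 sabins.
Absorption to add: 34.815 − 22.685 = 12.130 sabins.
Each m² of panel replacing the walls (plaster on masonry) adds (0.69 − 0.01) = 0.68 sabins.
Panel area = 12.130 / 0.68 = 17.8 m².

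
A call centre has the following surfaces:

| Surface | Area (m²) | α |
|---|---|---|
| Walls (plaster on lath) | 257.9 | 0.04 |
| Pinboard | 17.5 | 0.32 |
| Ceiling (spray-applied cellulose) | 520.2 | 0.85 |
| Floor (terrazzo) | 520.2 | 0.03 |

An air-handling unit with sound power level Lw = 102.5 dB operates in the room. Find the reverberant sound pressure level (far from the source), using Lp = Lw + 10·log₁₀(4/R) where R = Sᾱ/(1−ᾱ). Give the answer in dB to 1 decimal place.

79.8 dB

A = 473.692 sabins; S = 1315.8 m².
ᾱ = 473.692/1315.8 = 0.3600; R = Sᾱ/(1−ᾱ) = 473.692/(1−0.3600) = 740.144 m².
Lp = 102.5 + 10·log₁₀(4/740.144) = 102.5 + (-22.67) = 79.8 dB.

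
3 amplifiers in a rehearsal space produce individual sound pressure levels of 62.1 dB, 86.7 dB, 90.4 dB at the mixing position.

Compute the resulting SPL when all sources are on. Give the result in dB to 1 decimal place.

Sum in the linear (power) domain: Σ 10^(Lᵢ/10) = 10^(62.1/10) + 10^(86.7/10) + 10^(90.4/10) = 1.566e+09.
Back to dB: 10·log₁₀ Σ = 91.9 dB.

91.9 dB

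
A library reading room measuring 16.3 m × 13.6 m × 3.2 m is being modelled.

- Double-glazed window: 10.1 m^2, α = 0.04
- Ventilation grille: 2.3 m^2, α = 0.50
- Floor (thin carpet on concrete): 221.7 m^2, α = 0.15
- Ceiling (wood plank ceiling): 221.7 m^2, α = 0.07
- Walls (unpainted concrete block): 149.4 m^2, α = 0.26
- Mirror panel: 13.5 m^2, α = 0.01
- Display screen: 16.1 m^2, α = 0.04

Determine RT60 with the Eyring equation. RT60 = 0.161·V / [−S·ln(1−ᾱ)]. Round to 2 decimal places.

S = Σ Sᵢ = 634.8 m^2.
Absorption A = 10.1·0.04 + 2.3·0.50 + 221.7·0.15 + 221.7·0.07 + 149.4·0.26 + 13.5·0.01 + 16.1·0.04 = 89.951 sabins.
Mean coefficient ᾱ = A/S = 0.1417.
−S·ln(1−ᾱ) = −634.8 × ln(1 − 0.1417) = 96.998.
V = 16.3 × 13.6 × 3.2 = 709.376 m³.
T = 0.161·V/[−S·ln(1−ᾱ)] = 0.161·709.376/96.998 = 1.18 s.

1.18 sec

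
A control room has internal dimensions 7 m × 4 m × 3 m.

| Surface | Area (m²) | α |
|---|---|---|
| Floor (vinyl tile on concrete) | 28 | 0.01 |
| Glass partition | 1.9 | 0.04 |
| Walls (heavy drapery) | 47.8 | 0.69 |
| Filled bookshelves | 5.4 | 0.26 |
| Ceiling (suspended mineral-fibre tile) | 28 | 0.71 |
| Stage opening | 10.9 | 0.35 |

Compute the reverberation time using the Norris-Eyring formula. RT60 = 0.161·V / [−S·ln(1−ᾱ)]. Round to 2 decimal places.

0.17 sec

S = Σ Sᵢ = 122.0 m².
Σ(Sᵢαᵢ) = 28×0.01 + 1.9×0.04 + 47.8×0.69 + 5.4×0.26 + 28×0.71 + 10.9×0.35 = 58.437.
ᾱ = 58.437 / 122.0 = 0.4790.
Eyring denominator: −S ln(1−ᾱ) = 79.545.
V = 7 × 4 × 3 = 84 m³.
T = 0.161·V/[−S·ln(1−ᾱ)] = 0.161·84/79.545 = 0.17 s.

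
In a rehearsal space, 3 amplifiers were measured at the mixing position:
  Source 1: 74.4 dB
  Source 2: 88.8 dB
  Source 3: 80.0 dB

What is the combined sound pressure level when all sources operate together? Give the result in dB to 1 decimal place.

89.5 dB

Sum in the linear (power) domain: Σ 10^(Lᵢ/10) = 10^(74.4/10) + 10^(88.8/10) + 10^(80.0/10) = 8.861e+08.
Back to dB: 10·log₁₀ Σ = 89.5 dB.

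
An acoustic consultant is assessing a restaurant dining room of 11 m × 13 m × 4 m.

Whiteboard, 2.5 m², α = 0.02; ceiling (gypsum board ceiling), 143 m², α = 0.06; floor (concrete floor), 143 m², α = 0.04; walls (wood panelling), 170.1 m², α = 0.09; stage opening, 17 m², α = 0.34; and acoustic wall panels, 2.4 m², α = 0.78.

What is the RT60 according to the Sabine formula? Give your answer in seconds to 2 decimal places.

2.47 s

Total absorption A = 2.5·0.02 + 143·0.06 + 143·0.04 + 170.1·0.09 + 17·0.34 + 2.4·0.78
  = 0.050 + 8.580 + 5.720 + 15.309 + 5.780 + 1.872 = 37.311 m² sabins.
Volume V = 11 × 13 × 4 = 572 m³.
RT60 = 0.161 · V / A = 0.161 × 572 / 37.311 = 2.47 s.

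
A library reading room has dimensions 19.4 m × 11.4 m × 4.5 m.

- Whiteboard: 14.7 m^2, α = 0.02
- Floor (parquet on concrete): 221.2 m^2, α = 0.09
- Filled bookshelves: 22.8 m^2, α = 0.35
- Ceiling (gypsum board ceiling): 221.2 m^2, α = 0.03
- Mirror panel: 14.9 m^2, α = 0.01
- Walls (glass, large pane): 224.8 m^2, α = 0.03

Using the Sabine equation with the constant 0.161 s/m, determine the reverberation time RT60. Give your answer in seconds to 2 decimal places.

3.84 s

A = Σ Sᵢαᵢ = 14.7×0.02 + 221.2×0.09 + 22.8×0.35 + 221.2×0.03 + 14.9×0.01 + 224.8×0.03 = 41.711 sabins.
V = 19.4·11.4·4.5 = 995.22 m³.
T = 0.161 V/A = 0.161·995.22/41.711 = 3.84 s.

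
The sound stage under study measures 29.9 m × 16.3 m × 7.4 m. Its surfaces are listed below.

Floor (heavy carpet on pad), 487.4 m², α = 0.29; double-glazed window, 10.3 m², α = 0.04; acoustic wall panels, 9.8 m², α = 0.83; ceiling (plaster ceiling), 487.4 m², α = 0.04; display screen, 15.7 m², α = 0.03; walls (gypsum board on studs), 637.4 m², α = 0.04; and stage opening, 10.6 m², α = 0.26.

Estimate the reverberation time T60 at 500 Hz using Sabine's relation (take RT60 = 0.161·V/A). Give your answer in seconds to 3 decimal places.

2.931 s

Equivalent absorption area: A = 487.4×0.29 + 10.3×0.04 + 9.8×0.83 + 487.4×0.04 + 15.7×0.03 + 637.4×0.04 + 10.6×0.26 = 198.111 m².
Room volume: 3606.538 m³.
T = 0.161 V/A = 0.161·3606.538/198.111 = 2.931 s.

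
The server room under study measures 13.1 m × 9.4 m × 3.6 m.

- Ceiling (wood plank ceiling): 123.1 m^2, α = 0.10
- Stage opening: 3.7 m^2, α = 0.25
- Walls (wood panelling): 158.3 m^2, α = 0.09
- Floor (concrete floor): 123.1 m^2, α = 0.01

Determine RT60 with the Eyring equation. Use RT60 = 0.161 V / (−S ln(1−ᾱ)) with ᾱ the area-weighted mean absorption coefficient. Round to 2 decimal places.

2.40 sec

Total surface area S = 123.1 + 3.7 + 158.3 + 123.1 = 408.2 m^2.
Absorption A = 123.1×0.10 + 3.7×0.25 + 158.3×0.09 + 123.1×0.01 = 28.713 sabins.
Mean coefficient ᾱ = A/S = 0.0703.
−S·ln(1−ᾱ) = −408.2 × ln(1 − 0.0703) = 29.755.
V = 13.1 × 9.4 × 3.6 = 443.304 m³.
T = 0.161·V/[−S·ln(1−ᾱ)] = 0.161·443.304/29.755 = 2.40 s.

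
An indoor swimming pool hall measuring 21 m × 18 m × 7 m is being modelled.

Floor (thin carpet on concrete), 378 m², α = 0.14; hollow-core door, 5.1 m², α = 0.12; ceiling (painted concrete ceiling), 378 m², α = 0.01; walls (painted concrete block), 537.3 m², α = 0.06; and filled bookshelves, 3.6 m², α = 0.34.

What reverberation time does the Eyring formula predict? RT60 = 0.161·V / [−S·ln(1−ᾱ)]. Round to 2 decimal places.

S = Σ Sᵢ = 1302.0 m².
Σ(Sᵢαᵢ) = 378×0.14 + 5.1×0.12 + 378×0.01 + 537.3×0.06 + 3.6×0.34 = 90.774.
ᾱ = 90.774 / 1302.0 = 0.0697.
Eyring denominator: −S ln(1−ᾱ) = 94.067.
V = 21 × 18 × 7 = 2646 m³.
T = 0.161·V/[−S·ln(1−ᾱ)] = 0.161·2646/94.067 = 4.53 s.

4.53 seconds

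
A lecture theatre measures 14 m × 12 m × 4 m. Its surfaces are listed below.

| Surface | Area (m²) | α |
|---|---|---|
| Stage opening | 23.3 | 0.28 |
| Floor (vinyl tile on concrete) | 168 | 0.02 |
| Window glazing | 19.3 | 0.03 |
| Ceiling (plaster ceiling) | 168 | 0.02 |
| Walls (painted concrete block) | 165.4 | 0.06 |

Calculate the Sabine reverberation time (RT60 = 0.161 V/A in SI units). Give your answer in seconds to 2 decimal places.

A = Σ Sᵢαᵢ = 23.3·0.28 + 168·0.02 + 19.3·0.03 + 168·0.02 + 165.4·0.06 = 23.747 sabins.
V = 14·12·4 = 672 m³.
T = 0.161 V/A = 0.161·672/23.747 = 4.56 s.

4.56 s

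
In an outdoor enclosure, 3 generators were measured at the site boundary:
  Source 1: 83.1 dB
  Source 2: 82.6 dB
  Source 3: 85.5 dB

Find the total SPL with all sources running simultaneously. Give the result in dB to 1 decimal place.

88.7 dB

Converting to relative power and adding: 10^(83.1/10) + 10^(82.6/10) + 10^(85.5/10) = 7.41e+08.
Combined level = 10 log₁₀(7.41e+08) = 88.7 dB.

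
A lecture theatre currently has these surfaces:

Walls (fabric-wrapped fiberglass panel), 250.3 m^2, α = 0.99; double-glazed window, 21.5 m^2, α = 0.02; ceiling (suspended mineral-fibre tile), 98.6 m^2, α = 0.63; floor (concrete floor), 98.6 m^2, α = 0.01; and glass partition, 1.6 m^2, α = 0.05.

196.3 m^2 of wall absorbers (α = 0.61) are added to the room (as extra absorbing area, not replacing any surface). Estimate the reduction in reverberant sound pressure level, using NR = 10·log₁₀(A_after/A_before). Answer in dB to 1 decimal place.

Total absorption A_before = 250.3×0.99 + 21.5×0.02 + 98.6×0.63 + 98.6×0.01 + 1.6×0.05
  = 247.797 + 0.430 + 62.118 + 0.986 + 0.080 = 311.411 m^2 sabins.
Added absorption = 196.3 × 0.61 = 119.743 sabins.
A_after = 311.411 + 119.743 = 431.154 sabins.
Reduction = 10 log₁₀(A_after/A_before) = 10 log₁₀(1.3845) = 1.4 dB.

1.4 dB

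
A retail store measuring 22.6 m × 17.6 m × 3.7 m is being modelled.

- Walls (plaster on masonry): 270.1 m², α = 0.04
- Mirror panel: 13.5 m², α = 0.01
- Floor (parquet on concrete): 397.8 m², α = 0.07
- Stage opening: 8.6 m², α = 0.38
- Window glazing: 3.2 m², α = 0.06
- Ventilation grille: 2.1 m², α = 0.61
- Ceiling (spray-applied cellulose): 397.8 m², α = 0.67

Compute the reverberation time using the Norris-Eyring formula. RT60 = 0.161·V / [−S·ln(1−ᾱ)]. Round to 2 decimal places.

S = Σ Sᵢ = 1093.1 m².
Σ(Sᵢαᵢ) = 270.1×0.04 + 13.5×0.01 + 397.8×0.07 + 8.6×0.38 + 3.2×0.06 + 2.1×0.61 + 397.8×0.67 = 310.052.
ᾱ = 310.052 / 1093.1 = 0.2836.
−S·ln(1−ᾱ) = −1093.1 × ln(1 − 0.2836) = 364.567.
V = 22.6 × 17.6 × 3.7 = 1471.712 m³.
T = 0.161·V/[−S·ln(1−ᾱ)] = 0.161·1471.712/364.567 = 0.65 s.

0.65 sec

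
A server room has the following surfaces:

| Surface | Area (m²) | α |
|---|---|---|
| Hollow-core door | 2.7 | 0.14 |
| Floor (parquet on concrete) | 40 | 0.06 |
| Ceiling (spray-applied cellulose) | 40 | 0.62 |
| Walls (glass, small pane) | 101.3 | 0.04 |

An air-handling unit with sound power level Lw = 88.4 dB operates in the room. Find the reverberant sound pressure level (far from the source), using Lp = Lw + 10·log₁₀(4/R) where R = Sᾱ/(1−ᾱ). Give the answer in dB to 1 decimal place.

Σ(Sᵢαᵢ) = 2.7×0.14 + 40×0.06 + 40×0.62 + 101.3×0.04 = 31.630; total area S = 184.0 m².
ᾱ = 0.1719, so room constant R = A/(1−ᾱ) = 38.196 m².
Lp = Lw + 10 log₁₀(4/R) = 88.4 -9.80 = 78.6 dB.

78.6 dB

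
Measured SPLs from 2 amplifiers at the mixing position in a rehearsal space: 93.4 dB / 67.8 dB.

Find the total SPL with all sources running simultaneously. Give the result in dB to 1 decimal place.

Sum in the linear (power) domain: Σ 10^(Lᵢ/10) = 10^(93.4/10) + 10^(67.8/10) = 2.194e+09.
Combined level = 10 log₁₀(2.194e+09) = 93.4 dB.

93.4 dB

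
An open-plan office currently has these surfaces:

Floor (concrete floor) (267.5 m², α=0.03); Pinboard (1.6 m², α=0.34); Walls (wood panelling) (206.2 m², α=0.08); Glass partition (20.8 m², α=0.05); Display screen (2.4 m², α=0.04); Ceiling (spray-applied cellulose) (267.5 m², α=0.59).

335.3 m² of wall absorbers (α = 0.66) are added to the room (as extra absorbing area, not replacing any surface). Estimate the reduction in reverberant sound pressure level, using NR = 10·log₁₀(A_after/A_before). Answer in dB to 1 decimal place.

Equivalent absorption area: A_before = 267.5*0.03 + 1.6*0.34 + 206.2*0.08 + 20.8*0.05 + 2.4*0.04 + 267.5*0.59 = 184.026 m².
Added absorption = 335.3 × 0.66 = 221.298 sabins.
New total A_after = 405.324 sabins.
Reduction = 10 log₁₀(A_after/A_before) = 10 log₁₀(2.2025) = 3.4 dB.

3.4 dB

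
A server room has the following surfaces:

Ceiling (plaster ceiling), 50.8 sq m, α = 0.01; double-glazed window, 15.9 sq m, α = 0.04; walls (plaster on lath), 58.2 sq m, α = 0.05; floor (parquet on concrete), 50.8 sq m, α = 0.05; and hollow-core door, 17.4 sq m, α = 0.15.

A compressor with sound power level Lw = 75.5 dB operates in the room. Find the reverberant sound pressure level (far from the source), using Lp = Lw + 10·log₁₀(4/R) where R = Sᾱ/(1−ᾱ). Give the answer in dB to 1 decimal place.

71.7 dB

Σ(Sᵢαᵢ) = 50.8×0.01 + 15.9×0.04 + 58.2×0.05 + 50.8×0.05 + 17.4×0.15 = 9.204; total area S = 193.1 sq m.
ᾱ = 0.0477, so room constant R = A/(1−ᾱ) = 9.665 sq m.
Lp = 75.5 + 10·log₁₀(4/9.665) = 75.5 + (-3.83) = 71.7 dB.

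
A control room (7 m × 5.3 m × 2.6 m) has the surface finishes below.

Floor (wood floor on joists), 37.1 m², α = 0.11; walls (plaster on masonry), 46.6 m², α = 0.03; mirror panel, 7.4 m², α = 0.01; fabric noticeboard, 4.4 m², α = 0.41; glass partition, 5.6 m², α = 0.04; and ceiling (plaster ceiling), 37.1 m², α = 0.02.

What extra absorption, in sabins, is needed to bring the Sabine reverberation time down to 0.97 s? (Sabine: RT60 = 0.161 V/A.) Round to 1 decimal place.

Summing Sᵢαᵢ: 4.081 + 1.398 + 0.074 + 1.804 + 0.224 + 0.742 → A₁ = 8.323 sabins.
Target A₂ = 0.161·96.46/0.97 = 16.010 sabins (V = 96.46 m³).
Additional absorption ΔA = 16.010 − 8.323 = 7.7 sabins.

7.7 sabins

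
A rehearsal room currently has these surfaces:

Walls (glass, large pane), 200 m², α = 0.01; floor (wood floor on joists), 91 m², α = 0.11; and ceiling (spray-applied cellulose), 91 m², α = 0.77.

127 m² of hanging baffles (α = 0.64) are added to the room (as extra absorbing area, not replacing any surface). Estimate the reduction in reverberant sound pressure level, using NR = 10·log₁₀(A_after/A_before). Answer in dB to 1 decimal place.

3.0 dB

Equivalent absorption area: A_before = 200×0.01 + 91×0.11 + 91×0.77 = 82.080 m².
Treatment contributes 127·0.64 = 81.280 sabins.
A_after = 82.080 + 81.280 = 163.360 sabins.
NR = 10·log₁₀(163.360/82.080) = 3.0 dB.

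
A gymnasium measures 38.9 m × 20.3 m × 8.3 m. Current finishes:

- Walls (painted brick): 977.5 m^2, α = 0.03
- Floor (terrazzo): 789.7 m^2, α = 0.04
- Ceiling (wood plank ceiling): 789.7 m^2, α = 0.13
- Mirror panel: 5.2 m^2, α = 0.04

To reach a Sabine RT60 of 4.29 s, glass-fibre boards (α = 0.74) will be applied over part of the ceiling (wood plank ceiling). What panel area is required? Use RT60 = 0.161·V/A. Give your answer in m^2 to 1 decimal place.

134.7

Total absorption A₁ = 977.5×0.03 + 789.7×0.04 + 789.7×0.13 + 5.2×0.04
  = 29.325 + 31.588 + 102.661 + 0.208 = 163.782 m^2 sabins.
Required A₂ = 0.161·6554.261/4.29 = 245.976 sabins.
ΔA needed = 245.976 − 163.782 = 82.194 sabins.
Each m^2 of panel replacing the ceiling (wood plank ceiling) adds (0.74 − 0.13) = 0.61 sabins.
Area = ΔA/Δα = 82.194/0.61 = 134.7 m^2.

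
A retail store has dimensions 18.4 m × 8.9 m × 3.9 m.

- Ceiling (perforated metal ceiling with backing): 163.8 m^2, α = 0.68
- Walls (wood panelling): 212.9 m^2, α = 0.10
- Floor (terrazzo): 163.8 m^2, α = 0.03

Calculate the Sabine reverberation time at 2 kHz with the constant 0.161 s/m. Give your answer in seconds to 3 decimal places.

Equivalent absorption area: A = 163.8*0.68 + 212.9*0.10 + 163.8*0.03 = 137.588 m^2.
Room volume: 638.664 m³.
RT60 = 0.161 · V / A = 0.161 × 638.664 / 137.588 = 0.747 s.

0.747 s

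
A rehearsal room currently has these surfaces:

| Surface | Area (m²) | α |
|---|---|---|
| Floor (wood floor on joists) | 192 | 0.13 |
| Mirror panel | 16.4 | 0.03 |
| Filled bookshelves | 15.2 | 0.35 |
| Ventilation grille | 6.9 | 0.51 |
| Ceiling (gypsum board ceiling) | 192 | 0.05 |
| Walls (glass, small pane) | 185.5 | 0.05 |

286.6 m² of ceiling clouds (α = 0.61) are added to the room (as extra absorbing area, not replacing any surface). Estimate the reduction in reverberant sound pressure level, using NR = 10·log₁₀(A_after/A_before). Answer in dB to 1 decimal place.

A_before = Σ Sᵢαᵢ = 192×0.13 + 16.4×0.03 + 15.2×0.35 + 6.9×0.51 + 192×0.05 + 185.5×0.05 = 53.166 sabins.
Added absorption = 286.6 × 0.61 = 174.826 sabins.
A_after = 53.166 + 174.826 = 227.992 sabins.
Reduction = 10 log₁₀(A_after/A_before) = 10 log₁₀(4.2883) = 6.3 dB.

6.3 dB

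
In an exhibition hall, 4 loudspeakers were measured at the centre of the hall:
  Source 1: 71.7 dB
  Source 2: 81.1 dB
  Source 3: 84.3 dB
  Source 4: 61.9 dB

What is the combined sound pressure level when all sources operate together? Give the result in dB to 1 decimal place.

Converting to relative power and adding: 10^(71.7/10) + 10^(81.1/10) + 10^(84.3/10) + 10^(61.9/10) = 4.143e+08.
L_total = 10·log₁₀(4.143e+08) = 86.2 dB.

86.2 dB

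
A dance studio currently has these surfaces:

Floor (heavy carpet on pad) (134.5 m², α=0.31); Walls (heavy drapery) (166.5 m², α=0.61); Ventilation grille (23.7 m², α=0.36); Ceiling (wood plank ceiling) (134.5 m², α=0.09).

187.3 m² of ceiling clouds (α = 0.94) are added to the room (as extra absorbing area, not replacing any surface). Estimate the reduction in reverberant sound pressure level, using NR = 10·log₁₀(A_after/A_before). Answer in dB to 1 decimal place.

3.2 dB

Summing Sᵢαᵢ: 41.695 + 101.565 + 8.532 + 12.105 → A_before = 163.897 sabins.
Added absorption = 187.3 × 0.94 = 176.062 sabins.
New total A_after = 339.959 sabins.
NR = 10·log₁₀(339.959/163.897) = 3.2 dB.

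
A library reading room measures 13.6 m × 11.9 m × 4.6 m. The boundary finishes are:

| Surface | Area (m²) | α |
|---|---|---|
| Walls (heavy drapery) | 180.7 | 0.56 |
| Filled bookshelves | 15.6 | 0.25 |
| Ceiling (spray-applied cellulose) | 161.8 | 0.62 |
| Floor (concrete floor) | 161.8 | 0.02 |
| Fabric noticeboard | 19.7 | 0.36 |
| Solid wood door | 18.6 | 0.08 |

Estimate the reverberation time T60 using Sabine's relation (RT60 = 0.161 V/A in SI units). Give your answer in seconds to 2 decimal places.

Summing Sᵢαᵢ: 101.192 + 3.900 + 100.316 + 3.236 + 7.092 + 1.488 → A = 217.224 sabins.
Room volume: 744.464 m³.
T = 0.161 V/A = 0.161·744.464/217.224 = 0.55 s.

0.55 s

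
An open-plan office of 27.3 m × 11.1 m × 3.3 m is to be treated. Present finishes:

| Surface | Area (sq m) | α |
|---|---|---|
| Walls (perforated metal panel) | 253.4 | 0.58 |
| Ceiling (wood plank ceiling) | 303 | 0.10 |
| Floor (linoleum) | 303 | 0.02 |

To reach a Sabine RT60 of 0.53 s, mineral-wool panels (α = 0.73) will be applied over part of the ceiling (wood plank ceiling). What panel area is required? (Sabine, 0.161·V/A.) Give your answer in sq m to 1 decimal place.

191.2

Equivalent absorption area: A₁ = 253.4×0.58 + 303×0.10 + 303×0.02 = 183.332 sq m.
Required A₂ = 0.161·999.999/0.53 = 303.773 sabins.
ΔA needed = 303.773 − 183.332 = 120.441 sabins.
Net gain per sq m: Δα = 0.73 − 0.10 = 0.63.
Panel area = 120.441 / 0.63 = 191.2 sq m.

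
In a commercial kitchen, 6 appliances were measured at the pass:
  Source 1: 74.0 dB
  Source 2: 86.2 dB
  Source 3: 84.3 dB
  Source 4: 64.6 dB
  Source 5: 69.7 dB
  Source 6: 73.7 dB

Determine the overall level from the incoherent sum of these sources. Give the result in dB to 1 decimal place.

88.7 dB

Converting to relative power and adding: 10^(74.0/10) + 10^(86.2/10) + 10^(84.3/10) + 10^(64.6/10) + 10^(69.7/10) + 10^(73.7/10) = 7.468e+08.
Back to dB: 10·log₁₀ Σ = 88.7 dB.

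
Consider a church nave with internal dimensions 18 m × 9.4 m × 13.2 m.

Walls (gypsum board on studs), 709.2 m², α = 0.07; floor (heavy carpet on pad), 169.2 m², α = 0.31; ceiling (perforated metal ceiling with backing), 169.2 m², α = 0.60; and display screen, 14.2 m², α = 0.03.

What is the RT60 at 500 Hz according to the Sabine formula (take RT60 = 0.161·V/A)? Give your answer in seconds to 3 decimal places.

Summing Sᵢαᵢ: 49.644 + 52.452 + 101.520 + 0.426 → A = 204.042 sabins.
Volume V = 18 × 9.4 × 13.2 = 2233.44 m³.
T = 0.161 V/A = 0.161·2233.44/204.042 = 1.762 s.

1.762 s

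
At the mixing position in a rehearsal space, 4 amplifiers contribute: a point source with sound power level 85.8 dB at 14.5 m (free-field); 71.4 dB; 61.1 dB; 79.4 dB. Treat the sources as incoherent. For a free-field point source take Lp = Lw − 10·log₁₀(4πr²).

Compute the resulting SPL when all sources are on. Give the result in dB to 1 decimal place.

80.1 dB

Source at 14.5 m: Lp = 85.8 − 10·log₁₀(4π·14.5²) = 85.8 − 10·log₁₀(2642.079) = 51.6 dB.
Sum in the linear (power) domain: Σ 10^(Lᵢ/10) = 10^(51.6/10) + 10^(71.4/10) + 10^(61.1/10) + 10^(79.4/10) = 1.023e+08.
Back to dB: 10·log₁₀ Σ = 80.1 dB.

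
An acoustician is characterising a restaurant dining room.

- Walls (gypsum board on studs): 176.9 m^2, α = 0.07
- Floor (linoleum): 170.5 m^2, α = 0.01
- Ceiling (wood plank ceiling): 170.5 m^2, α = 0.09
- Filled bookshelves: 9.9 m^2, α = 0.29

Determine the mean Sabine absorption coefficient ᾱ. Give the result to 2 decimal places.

0.06

Total surface area S = 527.8 m^2.
Weighted sum Σ Sα = 32.304.
ᾱ = A/S = 0.06.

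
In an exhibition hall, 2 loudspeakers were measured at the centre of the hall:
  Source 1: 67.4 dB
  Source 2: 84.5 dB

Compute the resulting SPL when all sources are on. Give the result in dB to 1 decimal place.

Sum in the linear (power) domain: Σ 10^(Lᵢ/10) = 10^(67.4/10) + 10^(84.5/10) = 2.873e+08.
Back to dB: 10·log₁₀ Σ = 84.6 dB.

84.6 dB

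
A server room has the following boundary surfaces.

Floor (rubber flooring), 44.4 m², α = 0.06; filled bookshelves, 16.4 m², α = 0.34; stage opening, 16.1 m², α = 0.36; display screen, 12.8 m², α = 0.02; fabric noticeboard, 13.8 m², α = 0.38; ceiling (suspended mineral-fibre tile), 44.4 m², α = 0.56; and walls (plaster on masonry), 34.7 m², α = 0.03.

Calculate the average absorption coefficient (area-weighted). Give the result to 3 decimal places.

0.249

S = Σ Sᵢ = 44.4 + 16.4 + 16.1 + 12.8 + 13.8 + 44.4 + 34.7 = 182.6 m².
A = 44.4·0.06 + 16.4·0.34 + 16.1·0.36 + 12.8·0.02 + 13.8·0.38 + 44.4·0.56 + 34.7·0.03 = 45.441 sabins.
ᾱ = A/S = 0.249.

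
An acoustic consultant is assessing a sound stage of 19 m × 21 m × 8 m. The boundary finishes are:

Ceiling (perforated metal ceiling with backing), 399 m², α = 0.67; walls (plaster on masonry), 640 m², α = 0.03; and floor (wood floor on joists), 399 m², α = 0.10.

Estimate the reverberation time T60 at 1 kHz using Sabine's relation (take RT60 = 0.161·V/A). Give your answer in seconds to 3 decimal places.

1.574 sec

A = Σ Sᵢαᵢ = 399*0.67 + 640*0.03 + 399*0.10 = 326.430 sabins.
V = 19·21·8 = 3192 m³.
T = 0.161 V/A = 0.161·3192/326.430 = 1.574 s.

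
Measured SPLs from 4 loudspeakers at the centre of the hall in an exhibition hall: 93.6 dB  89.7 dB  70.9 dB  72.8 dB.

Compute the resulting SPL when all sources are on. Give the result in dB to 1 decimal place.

95.1 dB

Sum in the linear (power) domain: Σ 10^(Lᵢ/10) = 10^(93.6/10) + 10^(89.7/10) + 10^(70.9/10) + 10^(72.8/10) = 3.255e+09.
Back to dB: 10·log₁₀ Σ = 95.1 dB.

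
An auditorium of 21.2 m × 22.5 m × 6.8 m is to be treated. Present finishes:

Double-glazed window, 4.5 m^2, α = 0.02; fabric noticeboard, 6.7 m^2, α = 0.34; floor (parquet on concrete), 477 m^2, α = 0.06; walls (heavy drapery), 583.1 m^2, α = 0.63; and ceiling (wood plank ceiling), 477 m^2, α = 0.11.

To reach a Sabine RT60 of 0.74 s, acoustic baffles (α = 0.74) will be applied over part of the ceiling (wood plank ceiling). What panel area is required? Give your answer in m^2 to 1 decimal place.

404.6

A₁ = Σ Sᵢαᵢ = 4.5×0.02 + 6.7×0.34 + 477×0.06 + 583.1×0.63 + 477×0.11 = 450.811 sabins.
Required A₂ = 0.161·3243.6/0.74 = 705.702 sabins.
Absorption to add: 705.702 − 450.811 = 254.891 sabins.
Each m^2 of panel replacing the ceiling (wood plank ceiling) adds (0.74 − 0.11) = 0.63 sabins.
Area = ΔA/Δα = 254.891/0.63 = 404.6 m^2.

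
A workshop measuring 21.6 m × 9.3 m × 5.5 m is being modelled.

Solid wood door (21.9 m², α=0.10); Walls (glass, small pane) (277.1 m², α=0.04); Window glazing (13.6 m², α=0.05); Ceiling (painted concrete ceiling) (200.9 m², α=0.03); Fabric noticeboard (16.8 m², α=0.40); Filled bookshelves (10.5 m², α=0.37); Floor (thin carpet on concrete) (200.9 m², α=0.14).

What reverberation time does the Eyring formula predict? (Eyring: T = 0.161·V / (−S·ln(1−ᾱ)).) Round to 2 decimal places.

Total surface area S = 21.9 + 277.1 + 13.6 + 200.9 + 16.8 + 10.5 + 200.9 = 741.7 m².
Σ(Sᵢαᵢ) = 21.9×0.10 + 277.1×0.04 + 13.6×0.05 + 200.9×0.03 + 16.8×0.40 + 10.5×0.37 + 200.9×0.14 = 58.712.
ᾱ = 58.712 / 741.7 = 0.0792.
Eyring denominator: −S ln(1−ᾱ) = 61.199.
V = 21.6 × 9.3 × 5.5 = 1104.84 m³.
RT60 = 0.161 × 1104.84 / 61.199 = 2.91 s.

2.91 sec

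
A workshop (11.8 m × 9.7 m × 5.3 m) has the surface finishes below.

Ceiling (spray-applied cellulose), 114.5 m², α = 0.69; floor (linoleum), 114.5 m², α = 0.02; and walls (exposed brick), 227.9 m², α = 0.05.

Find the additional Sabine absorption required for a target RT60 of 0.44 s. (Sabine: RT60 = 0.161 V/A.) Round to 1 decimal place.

129.3 sabins

Equivalent absorption area: A₁ = 114.5×0.69 + 114.5×0.02 + 227.9×0.05 = 92.690 m².
For T = 0.44 s, need A₂ = 0.161·V/T = 0.161·606.638/0.44 = 221.974 sabins.
Additional absorption ΔA = 221.974 − 92.690 = 129.3 sabins.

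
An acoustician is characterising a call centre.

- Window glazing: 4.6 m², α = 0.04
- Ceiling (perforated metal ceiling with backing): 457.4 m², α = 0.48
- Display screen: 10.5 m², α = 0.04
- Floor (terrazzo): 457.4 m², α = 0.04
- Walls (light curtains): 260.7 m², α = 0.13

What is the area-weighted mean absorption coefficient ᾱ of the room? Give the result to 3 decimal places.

Total surface area S = 1190.6 m².
A = 4.6*0.04 + 457.4*0.48 + 10.5*0.04 + 457.4*0.04 + 260.7*0.13 = 272.343 sabins.
ᾱ = 272.343 / 1190.6 = 0.229.

0.229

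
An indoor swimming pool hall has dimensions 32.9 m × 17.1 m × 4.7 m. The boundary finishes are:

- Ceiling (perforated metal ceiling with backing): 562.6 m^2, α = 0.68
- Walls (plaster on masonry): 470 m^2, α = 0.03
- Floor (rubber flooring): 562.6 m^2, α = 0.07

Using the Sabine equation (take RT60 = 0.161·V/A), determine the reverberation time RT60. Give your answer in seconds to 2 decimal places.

A = Σ Sᵢαᵢ = 562.6×0.68 + 470×0.03 + 562.6×0.07 = 436.050 sabins.
Room volume: 2644.173 m³.
T = 0.161 V/A = 0.161·2644.173/436.050 = 0.98 s.

0.98 sec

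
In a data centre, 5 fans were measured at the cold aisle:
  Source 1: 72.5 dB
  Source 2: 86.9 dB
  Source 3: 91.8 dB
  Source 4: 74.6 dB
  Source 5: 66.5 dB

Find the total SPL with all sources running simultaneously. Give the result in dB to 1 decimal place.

93.1 dB

Converting to relative power and adding: 10^(72.5/10) + 10^(86.9/10) + 10^(91.8/10) + 10^(74.6/10) + 10^(66.5/10) = 2.054e+09.
Back to dB: 10·log₁₀ Σ = 93.1 dB.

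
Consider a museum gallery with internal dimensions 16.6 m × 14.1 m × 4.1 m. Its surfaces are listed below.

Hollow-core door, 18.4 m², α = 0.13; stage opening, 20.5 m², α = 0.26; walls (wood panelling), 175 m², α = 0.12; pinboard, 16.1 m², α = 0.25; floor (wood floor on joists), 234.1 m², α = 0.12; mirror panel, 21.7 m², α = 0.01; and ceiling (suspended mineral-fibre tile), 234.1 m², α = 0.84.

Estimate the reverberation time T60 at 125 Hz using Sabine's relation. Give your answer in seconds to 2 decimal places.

0.60 s

A = Σ Sᵢαᵢ = 18.4·0.13 + 20.5·0.26 + 175·0.12 + 16.1·0.25 + 234.1·0.12 + 21.7·0.01 + 234.1·0.84 = 257.700 sabins.
Room volume: 959.646 m³.
Sabine: RT60 = 0.161 × 959.646 / 257.700 = 0.60 s.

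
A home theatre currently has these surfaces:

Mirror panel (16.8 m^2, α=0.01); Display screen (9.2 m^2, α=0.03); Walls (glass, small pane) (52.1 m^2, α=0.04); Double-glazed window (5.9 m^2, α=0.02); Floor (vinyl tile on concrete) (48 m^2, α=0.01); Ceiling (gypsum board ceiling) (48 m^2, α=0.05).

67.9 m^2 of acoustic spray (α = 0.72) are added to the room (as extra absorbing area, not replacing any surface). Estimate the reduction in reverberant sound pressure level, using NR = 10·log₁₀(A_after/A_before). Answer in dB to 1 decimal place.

A_before = Σ Sᵢαᵢ = 16.8*0.01 + 9.2*0.03 + 52.1*0.04 + 5.9*0.02 + 48*0.01 + 48*0.05 = 5.526 sabins.
Treatment contributes 67.9·0.72 = 48.888 sabins.
A_after = 5.526 + 48.888 = 54.414 sabins.
NR = 10·log₁₀(54.414/5.526) = 9.9 dB.

9.9 dB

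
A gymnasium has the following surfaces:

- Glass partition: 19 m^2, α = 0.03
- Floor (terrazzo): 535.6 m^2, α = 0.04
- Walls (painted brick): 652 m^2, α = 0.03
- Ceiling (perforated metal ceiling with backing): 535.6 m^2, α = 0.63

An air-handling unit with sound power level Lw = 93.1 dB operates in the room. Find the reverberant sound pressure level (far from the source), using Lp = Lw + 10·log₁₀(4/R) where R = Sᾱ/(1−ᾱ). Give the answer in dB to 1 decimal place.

72.3 dB

Σ(Sᵢαᵢ) = 19×0.03 + 535.6×0.04 + 652×0.03 + 535.6×0.63 = 378.982; total area S = 1742.2 m^2.
ᾱ = 378.982/1742.2 = 0.2175; R = Sᾱ/(1−ᾱ) = 378.982/(1−0.2175) = 484.322 m^2.
Lp = Lw + 10 log₁₀(4/R) = 93.1 -20.83 = 72.3 dB.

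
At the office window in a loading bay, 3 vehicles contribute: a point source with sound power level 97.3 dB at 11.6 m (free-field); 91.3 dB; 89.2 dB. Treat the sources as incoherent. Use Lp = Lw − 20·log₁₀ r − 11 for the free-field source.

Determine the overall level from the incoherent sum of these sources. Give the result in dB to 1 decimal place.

93.4 dB

Source at 11.6 m: Lp = 97.3 − 20·log₁₀(11.6) − 11 = 65.0 dB.
Sum in the linear (power) domain: Σ 10^(Lᵢ/10) = 10^(65.0/10) + 10^(91.3/10) + 10^(89.2/10) = 2.184e+09.
L_total = 10·log₁₀(2.184e+09) = 93.4 dB.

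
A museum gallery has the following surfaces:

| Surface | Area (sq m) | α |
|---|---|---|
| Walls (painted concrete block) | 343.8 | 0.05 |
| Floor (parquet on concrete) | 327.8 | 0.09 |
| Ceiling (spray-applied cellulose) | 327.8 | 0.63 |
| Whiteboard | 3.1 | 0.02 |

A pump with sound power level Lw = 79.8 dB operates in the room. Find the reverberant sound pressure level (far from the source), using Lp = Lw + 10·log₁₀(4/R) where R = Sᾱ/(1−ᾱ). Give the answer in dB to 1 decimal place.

Σ(Sᵢαᵢ) = 343.8·0.05 + 327.8·0.09 + 327.8·0.63 + 3.1·0.02 = 253.268; total area S = 1002.5 sq m.
ᾱ = 0.2526, so room constant R = A/(1−ᾱ) = 338.865 sq m.
Lp = Lw + 10 log₁₀(4/R) = 79.8 -19.28 = 60.5 dB.

60.5 dB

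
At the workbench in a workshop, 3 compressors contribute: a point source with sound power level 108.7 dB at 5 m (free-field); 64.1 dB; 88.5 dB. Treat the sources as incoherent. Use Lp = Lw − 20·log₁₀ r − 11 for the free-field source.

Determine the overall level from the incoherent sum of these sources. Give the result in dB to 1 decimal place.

89.8 dB

Source at 5 m: Lp = 108.7 − 20·log₁₀(5) − 11 = 83.7 dB.
Σ 10^(Lᵢ/10) = 9.449e+08.
Combined level = 10 log₁₀(9.449e+08) = 89.8 dB.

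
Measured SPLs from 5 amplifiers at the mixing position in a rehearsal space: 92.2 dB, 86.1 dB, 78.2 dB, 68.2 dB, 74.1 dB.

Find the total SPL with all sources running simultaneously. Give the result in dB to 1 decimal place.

Converting to relative power and adding: 10^(92.2/10) + 10^(86.1/10) + 10^(78.2/10) + 10^(68.2/10) + 10^(74.1/10) = 2.165e+09.
Back to dB: 10·log₁₀ Σ = 93.4 dB.

93.4 dB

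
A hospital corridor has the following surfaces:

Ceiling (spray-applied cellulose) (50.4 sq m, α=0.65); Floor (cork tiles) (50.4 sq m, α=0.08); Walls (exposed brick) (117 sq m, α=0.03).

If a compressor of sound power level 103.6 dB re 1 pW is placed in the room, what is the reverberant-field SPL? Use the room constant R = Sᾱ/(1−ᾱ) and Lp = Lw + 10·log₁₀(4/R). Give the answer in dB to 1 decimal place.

92.7 dB

A = 40.302 sabins; S = 217.8 sq m.
ᾱ = 0.1850, so room constant R = A/(1−ᾱ) = 49.450 sq m.
Lp = Lw + 10 log₁₀(4/R) = 103.6 -10.92 = 92.7 dB.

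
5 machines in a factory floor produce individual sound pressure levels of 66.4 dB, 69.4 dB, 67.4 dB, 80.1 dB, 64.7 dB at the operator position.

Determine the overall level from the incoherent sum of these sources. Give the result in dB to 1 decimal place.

Converting to relative power and adding: 10^(66.4/10) + 10^(69.4/10) + 10^(67.4/10) + 10^(80.1/10) + 10^(64.7/10) = 1.239e+08.
L_total = 10·log₁₀(1.239e+08) = 80.9 dB.

80.9 dB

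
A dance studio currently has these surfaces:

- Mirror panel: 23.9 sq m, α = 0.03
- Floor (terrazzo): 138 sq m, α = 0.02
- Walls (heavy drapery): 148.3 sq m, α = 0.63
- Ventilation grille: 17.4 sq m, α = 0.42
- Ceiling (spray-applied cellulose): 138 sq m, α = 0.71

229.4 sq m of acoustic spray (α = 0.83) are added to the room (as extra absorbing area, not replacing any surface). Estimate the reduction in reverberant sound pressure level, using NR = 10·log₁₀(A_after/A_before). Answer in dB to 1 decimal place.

2.9 dB

Summing Sᵢαᵢ: 0.717 + 2.760 + 93.429 + 7.308 + 97.980 → A_before = 202.194 sabins.
Treatment contributes 229.4·0.83 = 190.402 sabins.
New total A_after = 392.596 sabins.
Reduction = 10 log₁₀(A_after/A_before) = 10 log₁₀(1.9417) = 2.9 dB.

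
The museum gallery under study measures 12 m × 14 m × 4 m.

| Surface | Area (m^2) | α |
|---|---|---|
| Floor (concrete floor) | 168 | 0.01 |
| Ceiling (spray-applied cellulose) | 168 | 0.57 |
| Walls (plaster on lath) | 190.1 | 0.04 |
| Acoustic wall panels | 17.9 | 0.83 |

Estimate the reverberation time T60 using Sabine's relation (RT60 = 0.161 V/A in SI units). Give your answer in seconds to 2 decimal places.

0.90 sec

Summing Sᵢαᵢ: 1.680 + 95.760 + 7.604 + 14.857 → A = 119.901 sabins.
Room volume: 672 m³.
RT60 = 0.161 · V / A = 0.161 × 672 / 119.901 = 0.90 s.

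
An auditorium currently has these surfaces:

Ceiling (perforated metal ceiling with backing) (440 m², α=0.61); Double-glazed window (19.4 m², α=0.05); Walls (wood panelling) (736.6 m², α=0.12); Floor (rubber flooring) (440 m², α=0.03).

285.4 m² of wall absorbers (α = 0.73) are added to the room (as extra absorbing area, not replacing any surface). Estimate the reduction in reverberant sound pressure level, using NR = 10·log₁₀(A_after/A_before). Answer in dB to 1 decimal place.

Total absorption A_before = 440·0.61 + 19.4·0.05 + 736.6·0.12 + 440·0.03
  = 268.400 + 0.970 + 88.392 + 13.200 = 370.962 m² sabins.
Added absorption = 285.4 × 0.73 = 208.342 sabins.
A_after = 370.962 + 208.342 = 579.304 sabins.
NR = 10·log₁₀(579.304/370.962) = 1.9 dB.

1.9 dB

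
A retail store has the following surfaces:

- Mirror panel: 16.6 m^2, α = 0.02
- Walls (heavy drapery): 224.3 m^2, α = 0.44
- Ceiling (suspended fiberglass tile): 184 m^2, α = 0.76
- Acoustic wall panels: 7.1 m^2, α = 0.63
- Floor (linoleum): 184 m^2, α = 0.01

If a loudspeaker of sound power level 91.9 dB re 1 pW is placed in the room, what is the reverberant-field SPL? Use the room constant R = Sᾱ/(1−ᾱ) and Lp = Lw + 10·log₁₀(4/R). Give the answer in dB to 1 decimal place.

71.8 dB

Σ(Sᵢαᵢ) = 16.6×0.02 + 224.3×0.44 + 184×0.76 + 7.1×0.63 + 184×0.01 = 245.177; total area S = 616.0 m^2.
ᾱ = 0.3980, so room constant R = A/(1−ᾱ) = 407.271 m^2.
Lp = Lw + 10 log₁₀(4/R) = 91.9 -20.08 = 71.8 dB.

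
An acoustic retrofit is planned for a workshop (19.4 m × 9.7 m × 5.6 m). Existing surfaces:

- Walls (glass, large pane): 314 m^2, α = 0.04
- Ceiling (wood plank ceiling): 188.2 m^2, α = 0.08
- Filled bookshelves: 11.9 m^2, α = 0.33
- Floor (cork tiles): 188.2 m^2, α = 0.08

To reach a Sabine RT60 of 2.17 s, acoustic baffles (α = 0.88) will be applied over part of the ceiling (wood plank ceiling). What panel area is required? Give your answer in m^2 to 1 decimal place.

39.5

Summing Sᵢαᵢ: 12.560 + 15.056 + 3.927 + 15.056 → A₁ = 46.599 sabins.
Required A₂ = 0.161·1053.808/2.17 = 78.186 sabins.
ΔA needed = 78.186 − 46.599 = 31.587 sabins.
Each m^2 of panel replacing the ceiling (wood plank ceiling) adds (0.88 − 0.08) = 0.80 sabins.
Panel area = 31.587 / 0.80 = 39.5 m^2.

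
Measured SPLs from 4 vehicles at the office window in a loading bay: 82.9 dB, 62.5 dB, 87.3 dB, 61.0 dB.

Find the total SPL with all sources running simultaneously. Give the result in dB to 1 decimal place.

88.7 dB

Sum in the linear (power) domain: Σ 10^(Lᵢ/10) = 10^(82.9/10) + 10^(62.5/10) + 10^(87.3/10) + 10^(61.0/10) = 7.351e+08.
L_total = 10·log₁₀(7.351e+08) = 88.7 dB.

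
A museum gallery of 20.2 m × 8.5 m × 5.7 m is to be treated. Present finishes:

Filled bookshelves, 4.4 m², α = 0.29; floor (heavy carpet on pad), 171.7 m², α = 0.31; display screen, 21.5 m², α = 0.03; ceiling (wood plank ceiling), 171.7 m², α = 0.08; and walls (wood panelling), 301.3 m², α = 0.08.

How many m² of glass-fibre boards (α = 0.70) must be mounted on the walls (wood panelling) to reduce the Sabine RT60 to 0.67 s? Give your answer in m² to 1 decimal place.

Total absorption A₁ = 4.4×0.29 + 171.7×0.31 + 21.5×0.03 + 171.7×0.08 + 301.3×0.08
  = 1.276 + 53.227 + 0.645 + 13.736 + 24.104 = 92.988 m² sabins.
Required A₂ = 0.161·978.69/0.67 = 235.178 sabins.
ΔA needed = 235.178 − 92.988 = 142.190 sabins.
Each m² of panel replacing the walls (wood panelling) adds (0.70 − 0.08) = 0.62 sabins.
Panel area = 142.190 / 0.62 = 229.3 m².

229.3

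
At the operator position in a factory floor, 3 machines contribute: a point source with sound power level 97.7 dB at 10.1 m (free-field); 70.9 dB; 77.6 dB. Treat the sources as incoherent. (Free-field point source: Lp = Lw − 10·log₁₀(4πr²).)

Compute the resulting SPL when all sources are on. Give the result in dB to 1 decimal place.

Source at 10.1 m: Lp = 97.7 − 10·log₁₀(4π·10.1²) = 97.7 − 10·log₁₀(1281.895) = 66.6 dB.
Converting to relative power and adding: 10^(66.6/10) + 10^(70.9/10) + 10^(77.6/10) = 7.442e+07.
L_total = 10·log₁₀(7.442e+07) = 78.7 dB.

78.7 dB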